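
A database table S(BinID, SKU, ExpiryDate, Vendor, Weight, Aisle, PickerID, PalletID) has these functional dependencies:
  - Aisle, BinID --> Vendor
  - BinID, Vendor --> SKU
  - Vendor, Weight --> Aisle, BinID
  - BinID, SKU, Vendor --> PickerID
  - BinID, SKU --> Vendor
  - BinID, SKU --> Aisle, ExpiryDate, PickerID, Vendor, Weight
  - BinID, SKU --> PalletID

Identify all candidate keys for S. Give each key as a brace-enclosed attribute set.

{Aisle, BinID}, {BinID, SKU}, {BinID, Vendor}, {Vendor, Weight}

{Aisle, BinID}⁺ = {Aisle, BinID, ExpiryDate, PalletID, PickerID, SKU, Vendor, Weight} — all of the relation — so {Aisle, BinID} is a candidate key.
{BinID, SKU}⁺ = {Aisle, BinID, ExpiryDate, PalletID, PickerID, SKU, Vendor, Weight} — all of the relation — so {BinID, SKU} is a candidate key.
{BinID, Vendor}⁺ = {Aisle, BinID, ExpiryDate, PalletID, PickerID, SKU, Vendor, Weight} — all of the relation — so {BinID, Vendor} is a candidate key.
{Vendor, Weight}⁺ = {Aisle, BinID, ExpiryDate, PalletID, PickerID, SKU, Vendor, Weight} — all of the relation — so {Vendor, Weight} is a candidate key.
Any other superkey properly contains one of these, so there are no further candidate keys.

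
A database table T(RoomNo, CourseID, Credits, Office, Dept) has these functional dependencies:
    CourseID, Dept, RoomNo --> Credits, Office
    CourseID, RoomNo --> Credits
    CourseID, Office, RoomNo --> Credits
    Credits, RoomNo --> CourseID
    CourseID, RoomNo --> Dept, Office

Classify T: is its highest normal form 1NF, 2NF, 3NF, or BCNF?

Candidate keys: {CourseID, RoomNo}, {Credits, RoomNo}. Prime attributes: {CourseID, Credits, RoomNo}.
Each dependency's left side is a superkey — BCNF holds.

BCNF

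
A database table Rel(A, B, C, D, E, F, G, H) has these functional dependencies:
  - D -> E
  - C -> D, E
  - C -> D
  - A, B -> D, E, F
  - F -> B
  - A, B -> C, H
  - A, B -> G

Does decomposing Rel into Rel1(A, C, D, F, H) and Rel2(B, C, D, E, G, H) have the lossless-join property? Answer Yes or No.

No

Rel1 ∩ Rel2 = {C, D, H}; its closure under F is {C, D, E, H}.
The closure covers neither Rel1 nor Rel2 entirely; the join is not lossless.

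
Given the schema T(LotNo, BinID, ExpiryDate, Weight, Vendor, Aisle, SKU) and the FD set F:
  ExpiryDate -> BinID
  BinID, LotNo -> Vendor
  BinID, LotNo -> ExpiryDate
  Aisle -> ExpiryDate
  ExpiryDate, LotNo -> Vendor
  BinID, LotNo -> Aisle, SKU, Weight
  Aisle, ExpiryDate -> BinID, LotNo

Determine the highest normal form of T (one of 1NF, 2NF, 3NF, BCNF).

Candidate keys: {Aisle}, {BinID, LotNo}, {ExpiryDate, LotNo}. Prime attributes: {Aisle, BinID, ExpiryDate, LotNo}.
ExpiryDate -> BinID: {ExpiryDate}⁺ = {BinID, ExpiryDate}, which is not all of the attributes, so the left side is not a superkey — BCNF is violated.
Its right-hand attributes {BinID} are all prime, as are those of every other non-superkey FD — the relation is in 3NF.

3NF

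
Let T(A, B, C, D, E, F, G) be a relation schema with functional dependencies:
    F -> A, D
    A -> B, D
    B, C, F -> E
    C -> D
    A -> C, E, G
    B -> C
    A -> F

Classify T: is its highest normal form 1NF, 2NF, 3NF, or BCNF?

Candidate keys: {A}, {F}. Prime attributes: {A, F}.
For C -> D we have {C}⁺ = {C, D}; {C} is not a superkey, so BCNF fails.
C -> D has non-prime {D} on the right and a non-superkey on the left, so 3NF fails.
With only single-attribute keys there can be no partial dependency, so 2NF holds.

2NF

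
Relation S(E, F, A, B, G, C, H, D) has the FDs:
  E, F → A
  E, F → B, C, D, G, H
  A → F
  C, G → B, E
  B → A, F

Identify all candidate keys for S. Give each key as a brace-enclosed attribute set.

{A, E}, {B, E}, {C, G}, {E, F}

{A, E}⁺ = {A, B, C, D, E, F, G, H} — all of the relation — so {A, E} is a candidate key.
{B, E}⁺ = {A, B, C, D, E, F, G, H} — all of the relation — so {B, E} is a candidate key.
{C, G}⁺ = {A, B, C, D, E, F, G, H} — all of the relation — so {C, G} is a candidate key.
{E, F}⁺ = {A, B, C, D, E, F, G, H} — all of the relation — so {E, F} is a candidate key.
Any other superkey properly contains one of these, so there are no further candidate keys.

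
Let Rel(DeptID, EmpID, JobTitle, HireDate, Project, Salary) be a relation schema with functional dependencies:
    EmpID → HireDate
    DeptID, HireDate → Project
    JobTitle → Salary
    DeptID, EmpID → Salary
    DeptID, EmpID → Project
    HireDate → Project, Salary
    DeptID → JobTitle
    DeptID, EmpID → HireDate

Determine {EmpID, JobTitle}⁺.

{EmpID, HireDate, JobTitle, Project, Salary}

Start with {EmpID, JobTitle}.
EmpID → HireDate applies; add {HireDate} → now {EmpID, HireDate, JobTitle}.
JobTitle → Salary applies; add {Salary} → now {EmpID, HireDate, JobTitle, Salary}.
HireDate → Project, Salary applies; add {Project} → now {EmpID, HireDate, JobTitle, Project, Salary}.
No further FD applies.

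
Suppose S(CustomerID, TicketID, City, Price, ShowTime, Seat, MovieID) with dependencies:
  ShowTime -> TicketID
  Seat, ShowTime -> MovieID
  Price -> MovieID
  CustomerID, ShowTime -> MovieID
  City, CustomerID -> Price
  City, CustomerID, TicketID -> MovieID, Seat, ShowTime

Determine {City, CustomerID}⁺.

{City, CustomerID, MovieID, Price}

Start with {City, CustomerID}.
City, CustomerID -> Price applies; add {Price} → now {City, CustomerID, Price}.
Price -> MovieID applies; add {MovieID} → now {City, CustomerID, MovieID, Price}.
No further FD applies.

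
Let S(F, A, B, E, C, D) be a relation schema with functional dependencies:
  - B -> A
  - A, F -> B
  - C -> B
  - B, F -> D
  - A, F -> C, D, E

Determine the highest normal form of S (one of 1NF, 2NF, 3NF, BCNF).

3NF

Candidate keys: {A, F}, {B, F}, {C, F}. Prime attributes: {A, B, C, F}.
B -> A breaks BCNF: {B}⁺ = {A, B}, so {B} is not a superkey.
Its right-hand attributes {A} are all prime, as are those of every other non-superkey FD — the relation is in 3NF.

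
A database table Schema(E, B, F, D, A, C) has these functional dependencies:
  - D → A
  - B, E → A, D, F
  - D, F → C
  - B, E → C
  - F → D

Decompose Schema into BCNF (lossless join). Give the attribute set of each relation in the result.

{A, D}; {B, E, F}; {C, D, F}

Candidate key of the original relation: {B, E}.
{A, B, C, D, E, F}: {D} determines {A, D} here but is not a superkey — split on D → A, giving {A, D} and {B, C, D, E, F}.
{A, D} is in BCNF.
{B, C, D, E, F}: {D, F} determines {C, D, F} here but is not a superkey — split on D, F → C, giving {C, D, F} and {B, D, E, F}.
{C, D, F} is in BCNF.
{B, D, E, F}: {F} determines {D, F} here but is not a superkey — split on F → D, giving {D, F} and {B, E, F}.
{D, F} is in BCNF.
{B, E, F} is in BCNF.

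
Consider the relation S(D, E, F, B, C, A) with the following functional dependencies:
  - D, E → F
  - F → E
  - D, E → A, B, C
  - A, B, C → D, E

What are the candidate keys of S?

{A, B, C}, {D, E}, {D, F}

Closure of {D, E} is {A, B, C, D, E, F}, the whole schema; {D, E} is a candidate key.
Closure of {D, F} is {A, B, C, D, E, F}, the whole schema; {D, F} is a candidate key.
Closure of {A, B, C} is {A, B, C, D, E, F}, the whole schema; {A, B, C} is a candidate key.
These are minimal and exhaustive — every other superkey contains one of them.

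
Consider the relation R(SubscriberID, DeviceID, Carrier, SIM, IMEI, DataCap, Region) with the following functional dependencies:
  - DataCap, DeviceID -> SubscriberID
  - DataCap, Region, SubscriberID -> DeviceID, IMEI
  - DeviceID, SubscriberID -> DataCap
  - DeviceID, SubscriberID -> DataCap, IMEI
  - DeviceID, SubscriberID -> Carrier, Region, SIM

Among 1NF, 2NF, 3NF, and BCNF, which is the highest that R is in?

Candidate keys: {DataCap, DeviceID}, {DataCap, Region, SubscriberID}, {DeviceID, SubscriberID}. Prime attributes: {DataCap, DeviceID, Region, SubscriberID}.
Each dependency's left side is a superkey — BCNF holds.

BCNF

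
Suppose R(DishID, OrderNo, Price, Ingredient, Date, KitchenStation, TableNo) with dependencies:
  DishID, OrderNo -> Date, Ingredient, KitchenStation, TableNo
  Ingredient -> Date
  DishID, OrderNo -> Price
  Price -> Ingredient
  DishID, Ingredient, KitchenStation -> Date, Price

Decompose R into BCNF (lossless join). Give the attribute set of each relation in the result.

{Date, Ingredient}; {DishID, KitchenStation, OrderNo, Price, TableNo}; {Ingredient, Price}

Candidate key of the original relation: {DishID, OrderNo}.
Within {Date, DishID, Ingredient, KitchenStation, OrderNo, Price, TableNo}: {Ingredient}⁺ ∩ {Date, DishID, Ingredient, KitchenStation, OrderNo, Price, TableNo} = {Date, Ingredient}, not the whole set, so Ingredient -> Date violates BCNF; decompose into {Date, Ingredient} and {DishID, Ingredient, KitchenStation, OrderNo, Price, TableNo}.
{Date, Ingredient} is in BCNF.
Within {DishID, Ingredient, KitchenStation, OrderNo, Price, TableNo}: {Price}⁺ ∩ {DishID, Ingredient, KitchenStation, OrderNo, Price, TableNo} = {Ingredient, Price}, not the whole set, so Price -> Ingredient violates BCNF; decompose into {Ingredient, Price} and {DishID, KitchenStation, OrderNo, Price, TableNo}.
{Ingredient, Price} is in BCNF.
{DishID, KitchenStation, OrderNo, Price, TableNo} is in BCNF.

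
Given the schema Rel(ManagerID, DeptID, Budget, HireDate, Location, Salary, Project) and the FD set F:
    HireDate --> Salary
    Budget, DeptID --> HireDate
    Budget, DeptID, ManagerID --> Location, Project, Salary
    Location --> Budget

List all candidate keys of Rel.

{Budget, DeptID, ManagerID}, {DeptID, Location, ManagerID}

No FD produces {DeptID, ManagerID}, so they must be in every candidate key.
{Budget, DeptID, ManagerID}⁺ = {Budget, DeptID, HireDate, Location, ManagerID, Project, Salary} — all of the relation — so {Budget, DeptID, ManagerID} is a candidate key.
{DeptID, Location, ManagerID}⁺ = {Budget, DeptID, HireDate, Location, ManagerID, Project, Salary} — all of the relation — so {DeptID, Location, ManagerID} is a candidate key.
No proper subset of any of these is a key, and no other minimal superkey exists.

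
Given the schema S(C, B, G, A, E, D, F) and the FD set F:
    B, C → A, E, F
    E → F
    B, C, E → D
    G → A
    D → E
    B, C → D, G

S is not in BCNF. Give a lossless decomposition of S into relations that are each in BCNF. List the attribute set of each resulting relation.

Candidate key of the original relation: {B, C}.
{A, B, C, D, E, F, G}: {E} determines {E, F} here but is not a superkey — split on E → F, giving {E, F} and {A, B, C, D, E, G}.
{E, F}: every determinant is a superkey — BCNF.
{A, B, C, D, E, G}: {G} determines {A, G} here but is not a superkey — split on G → A, giving {A, G} and {B, C, D, E, G}.
{A, G}: every determinant is a superkey — BCNF.
{B, C, D, E, G}: {D} determines {D, E} here but is not a superkey — split on D → E, giving {D, E} and {B, C, D, G}.
{D, E}: every determinant is a superkey — BCNF.
{B, C, D, G}: every determinant is a superkey — BCNF.

{A, G}; {B, C, D, G}; {D, E}; {E, F}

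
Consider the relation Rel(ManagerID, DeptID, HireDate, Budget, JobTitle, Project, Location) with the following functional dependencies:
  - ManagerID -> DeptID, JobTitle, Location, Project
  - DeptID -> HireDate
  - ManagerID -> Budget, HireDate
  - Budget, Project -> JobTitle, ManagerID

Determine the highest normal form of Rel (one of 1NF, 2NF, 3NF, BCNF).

2NF

Candidate keys: {Budget, Project}, {ManagerID}. Prime attributes: {Budget, ManagerID, Project}.
For DeptID -> HireDate we have {DeptID}⁺ = {DeptID, HireDate}; {DeptID} is not a superkey, so BCNF fails.
DeptID -> HireDate has non-prime {HireDate} on the right and a non-superkey on the left, so 3NF fails.
Checking every proper subset of each key, none determines a non-prime attribute — 2NF is satisfied.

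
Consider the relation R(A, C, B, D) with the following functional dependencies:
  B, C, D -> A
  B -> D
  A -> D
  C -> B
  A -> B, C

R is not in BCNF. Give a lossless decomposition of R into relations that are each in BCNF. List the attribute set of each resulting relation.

Candidate keys of the original relation: {A}, {C}.
Within {A, B, C, D}: {B}⁺ ∩ {A, B, C, D} = {B, D}, not the whole set, so B -> D violates BCNF; decompose into {B, D} and {A, B, C}.
{B, D} is in BCNF.
{A, B, C} is in BCNF.

{A, B, C}; {B, D}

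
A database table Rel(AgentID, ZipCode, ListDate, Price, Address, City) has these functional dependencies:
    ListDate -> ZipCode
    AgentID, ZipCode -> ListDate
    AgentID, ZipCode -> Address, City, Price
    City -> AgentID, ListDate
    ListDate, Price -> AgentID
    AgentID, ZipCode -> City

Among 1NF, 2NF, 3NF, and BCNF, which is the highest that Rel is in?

3NF

Candidate keys: {AgentID, ListDate}, {AgentID, ZipCode}, {City}, {ListDate, Price}. Prime attributes: {AgentID, City, ListDate, Price, ZipCode}.
ListDate -> ZipCode breaks BCNF: {ListDate}⁺ = {ListDate, ZipCode}, so {ListDate} is not a superkey.
Its right-hand attributes {ZipCode} are all prime, as are those of every other non-superkey FD — the relation is in 3NF.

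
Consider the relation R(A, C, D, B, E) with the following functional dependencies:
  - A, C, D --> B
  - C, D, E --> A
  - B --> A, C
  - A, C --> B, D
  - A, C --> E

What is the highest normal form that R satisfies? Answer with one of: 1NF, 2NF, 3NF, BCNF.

Candidate keys: {A, C}, {B}, {C, D, E}. Prime attributes: {A, B, C, D, E}.
Every FD has a superkey on the left, so the relation is in BCNF.

BCNF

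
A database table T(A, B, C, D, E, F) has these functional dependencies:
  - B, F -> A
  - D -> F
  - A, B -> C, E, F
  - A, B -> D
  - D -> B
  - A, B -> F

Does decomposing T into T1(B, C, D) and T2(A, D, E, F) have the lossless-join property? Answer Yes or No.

T1 ∩ T2 = {D}; its closure under F is {A, B, C, D, E, F}.
Since T1 ⊆ {A, B, C, D, E, F}, the intersection is a superkey of T1; the decomposition is lossless.

Yes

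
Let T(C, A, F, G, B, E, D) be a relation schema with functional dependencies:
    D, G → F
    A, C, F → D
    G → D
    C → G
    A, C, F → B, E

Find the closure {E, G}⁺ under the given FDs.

Start with {E, G}.
G → D applies; add {D} → now {D, E, G}.
D, G → F applies; add {F} → now {D, E, F, G}.
No further FD applies.

{D, E, F, G}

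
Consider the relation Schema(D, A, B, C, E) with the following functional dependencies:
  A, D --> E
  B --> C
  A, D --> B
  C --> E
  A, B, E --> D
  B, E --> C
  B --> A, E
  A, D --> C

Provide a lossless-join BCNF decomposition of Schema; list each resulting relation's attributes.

{A, B, C, D}; {C, E}

Candidate keys of the original relation: {A, D}, {B}.
{A, B, C, D, E}: {C} determines {C, E} here but is not a superkey — split on C --> E, giving {C, E} and {A, B, C, D}.
{C, E}: every determinant is a superkey — BCNF.
{A, B, C, D}: every determinant is a superkey — BCNF.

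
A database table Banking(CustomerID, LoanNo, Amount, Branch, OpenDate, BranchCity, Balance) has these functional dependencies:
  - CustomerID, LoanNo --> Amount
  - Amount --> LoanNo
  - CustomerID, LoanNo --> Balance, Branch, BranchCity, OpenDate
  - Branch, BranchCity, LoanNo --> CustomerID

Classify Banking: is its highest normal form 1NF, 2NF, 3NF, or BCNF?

Candidate keys: {Amount, Branch, BranchCity}, {Amount, CustomerID}, {Branch, BranchCity, LoanNo}, {CustomerID, LoanNo}. Prime attributes: {Amount, Branch, BranchCity, CustomerID, LoanNo}.
Amount --> LoanNo: {Amount}⁺ = {Amount, LoanNo}, which is not all of the attributes, so the left side is not a superkey — BCNF is violated.
But every attribute on its right side ({LoanNo}) is prime, and the same holds for every other non-superkey FD, so 3NF still holds.

3NF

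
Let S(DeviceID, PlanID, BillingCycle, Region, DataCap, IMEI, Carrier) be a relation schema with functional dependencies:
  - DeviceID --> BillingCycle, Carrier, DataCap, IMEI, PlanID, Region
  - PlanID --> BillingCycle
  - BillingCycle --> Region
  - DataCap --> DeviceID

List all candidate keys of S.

{DataCap}, {DeviceID}

{DataCap}⁺ = {BillingCycle, Carrier, DataCap, DeviceID, IMEI, PlanID, Region}, which is every attribute, so {DataCap} is a candidate key.
{DeviceID}⁺ = {BillingCycle, Carrier, DataCap, DeviceID, IMEI, PlanID, Region}, which is every attribute, so {DeviceID} is a candidate key.
No proper subset of any of these is a key, and no other minimal superkey exists.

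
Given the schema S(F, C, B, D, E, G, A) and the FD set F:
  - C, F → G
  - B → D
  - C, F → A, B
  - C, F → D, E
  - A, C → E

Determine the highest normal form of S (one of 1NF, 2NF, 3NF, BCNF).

Candidate key: {C, F}. Prime attributes: {C, F}.
B → D breaks BCNF: {B}⁺ = {B, D}, so {B} is not a superkey.
B → D has non-prime {D} on the right and a non-superkey on the left, so 3NF fails.
No proper subset of a key has a non-prime attribute in its closure, so there is no partial dependency; 2NF holds.

2NF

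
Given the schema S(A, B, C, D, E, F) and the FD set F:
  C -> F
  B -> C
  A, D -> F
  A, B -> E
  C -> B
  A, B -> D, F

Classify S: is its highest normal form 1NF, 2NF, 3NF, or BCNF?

Candidate keys: {A, B}, {A, C}. Prime attributes: {A, B, C}.
C -> F: {C}⁺ = {B, C, F}, which is not all of the attributes, so the left side is not a superkey — BCNF is violated.
C -> F has non-prime {F} on the right and a non-superkey on the left, so 3NF fails.
Since {B} ⊂ {A, B} and {B}⁺ ⊇ {F} with {F} non-prime, there is a partial dependency; 2NF fails.

1NF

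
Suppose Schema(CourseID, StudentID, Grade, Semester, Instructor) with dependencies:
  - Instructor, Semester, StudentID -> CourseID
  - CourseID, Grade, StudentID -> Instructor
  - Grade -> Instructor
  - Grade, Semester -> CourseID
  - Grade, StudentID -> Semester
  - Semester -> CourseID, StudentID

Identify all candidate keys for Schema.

{Grade} never appears on the right of any FD, so every key must include it.
{Grade, Semester}⁺ = {CourseID, Grade, Instructor, Semester, StudentID}, which is every attribute, so {Grade, Semester} is a candidate key.
{Grade, StudentID}⁺ = {CourseID, Grade, Instructor, Semester, StudentID}, which is every attribute, so {Grade, StudentID} is a candidate key.
Any other superkey properly contains one of these, so there are no further candidate keys.

{Grade, Semester}, {Grade, StudentID}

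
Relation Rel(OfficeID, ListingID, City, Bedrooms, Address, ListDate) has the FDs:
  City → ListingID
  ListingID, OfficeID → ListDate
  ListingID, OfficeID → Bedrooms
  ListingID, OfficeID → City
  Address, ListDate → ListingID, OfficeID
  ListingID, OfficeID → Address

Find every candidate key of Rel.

Closure of {Address, ListDate} is {Address, Bedrooms, City, ListDate, ListingID, OfficeID}, the whole schema; {Address, ListDate} is a candidate key.
Closure of {City, OfficeID} is {Address, Bedrooms, City, ListDate, ListingID, OfficeID}, the whole schema; {City, OfficeID} is a candidate key.
Closure of {ListingID, OfficeID} is {Address, Bedrooms, City, ListDate, ListingID, OfficeID}, the whole schema; {ListingID, OfficeID} is a candidate key.
These are minimal and exhaustive — every other superkey contains one of them.

{Address, ListDate}, {City, OfficeID}, {ListingID, OfficeID}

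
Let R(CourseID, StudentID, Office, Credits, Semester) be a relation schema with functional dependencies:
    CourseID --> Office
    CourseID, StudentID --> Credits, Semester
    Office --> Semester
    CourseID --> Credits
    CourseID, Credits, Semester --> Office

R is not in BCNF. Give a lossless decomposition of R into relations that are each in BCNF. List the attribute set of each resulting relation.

{CourseID, Credits, Office}; {CourseID, StudentID}; {Office, Semester}

Candidate key of the original relation: {CourseID, StudentID}.
{CourseID, Credits, Office, Semester, StudentID}: {CourseID} determines {CourseID, Credits, Office, Semester} here but is not a superkey — split on CourseID --> Credits, Office, Semester, giving {CourseID, Credits, Office, Semester} and {CourseID, StudentID}.
{CourseID, Credits, Office, Semester}: {Office} determines {Office, Semester} here but is not a superkey — split on Office --> Semester, giving {Office, Semester} and {CourseID, Credits, Office}.
{Office, Semester}: every determinant is a superkey — BCNF.
{CourseID, Credits, Office}: every determinant is a superkey — BCNF.
{CourseID, StudentID}: every determinant is a superkey — BCNF.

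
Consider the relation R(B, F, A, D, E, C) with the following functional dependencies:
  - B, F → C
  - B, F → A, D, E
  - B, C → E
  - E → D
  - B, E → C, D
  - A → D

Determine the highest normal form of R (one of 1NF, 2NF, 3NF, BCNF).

2NF

Candidate key: {B, F}. Prime attributes: {B, F}.
B, C → E breaks BCNF: {B, C}⁺ = {B, C, D, E}, so {B, C} is not a superkey.
B, C → E has non-prime {E} on the right and a non-superkey on the left, so 3NF fails.
Checking every proper subset of each key, none determines a non-prime attribute — 2NF is satisfied.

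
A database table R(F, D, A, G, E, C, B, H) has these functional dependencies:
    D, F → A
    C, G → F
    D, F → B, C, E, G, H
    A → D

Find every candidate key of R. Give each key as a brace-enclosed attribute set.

{A, C, G}, {A, F}, {C, D, G}, {D, F}

{A, F}⁺ = {A, B, C, D, E, F, G, H} — all of the relation — so {A, F} is a candidate key.
{D, F}⁺ = {A, B, C, D, E, F, G, H} — all of the relation — so {D, F} is a candidate key.
{A, C, G}⁺ = {A, B, C, D, E, F, G, H} — all of the relation — so {A, C, G} is a candidate key.
{C, D, G}⁺ = {A, B, C, D, E, F, G, H} — all of the relation — so {C, D, G} is a candidate key.
These are minimal and exhaustive — every other superkey contains one of them.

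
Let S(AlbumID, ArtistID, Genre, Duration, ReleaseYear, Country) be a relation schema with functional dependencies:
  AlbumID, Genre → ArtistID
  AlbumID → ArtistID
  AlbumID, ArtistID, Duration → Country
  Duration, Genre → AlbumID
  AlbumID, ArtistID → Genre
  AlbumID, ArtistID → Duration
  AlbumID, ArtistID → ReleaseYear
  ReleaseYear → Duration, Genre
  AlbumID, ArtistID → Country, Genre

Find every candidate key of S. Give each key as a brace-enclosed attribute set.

{AlbumID}⁺ = {AlbumID, ArtistID, Country, Duration, Genre, ReleaseYear}, which is every attribute, so {AlbumID} is a candidate key.
{ReleaseYear}⁺ = {AlbumID, ArtistID, Country, Duration, Genre, ReleaseYear}, which is every attribute, so {ReleaseYear} is a candidate key.
{Duration, Genre}⁺ = {AlbumID, ArtistID, Country, Duration, Genre, ReleaseYear}, which is every attribute, so {Duration, Genre} is a candidate key.
Any other superkey properly contains one of these, so there are no further candidate keys.

{AlbumID}, {Duration, Genre}, {ReleaseYear}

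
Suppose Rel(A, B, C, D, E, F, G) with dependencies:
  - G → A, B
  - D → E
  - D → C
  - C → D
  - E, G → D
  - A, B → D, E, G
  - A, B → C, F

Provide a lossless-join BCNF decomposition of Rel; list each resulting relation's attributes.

{A, B, D, F, G}; {C, D, E}

Candidate keys of the original relation: {A, B}, {G}.
{A, B, C, D, E, F, G}: {D} determines {C, D, E} here but is not a superkey — split on D → C, E, giving {C, D, E} and {A, B, D, F, G}.
{C, D, E}: every determinant is a superkey — BCNF.
{A, B, D, F, G}: every determinant is a superkey — BCNF.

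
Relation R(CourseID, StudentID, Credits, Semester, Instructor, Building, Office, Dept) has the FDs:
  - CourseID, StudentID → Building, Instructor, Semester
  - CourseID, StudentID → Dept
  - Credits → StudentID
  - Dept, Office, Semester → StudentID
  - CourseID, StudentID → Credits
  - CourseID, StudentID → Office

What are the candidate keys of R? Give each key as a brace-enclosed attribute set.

{CourseID} never appears on the right of any FD, so every key must include it.
{CourseID, Credits}⁺ = {Building, CourseID, Credits, Dept, Instructor, Office, Semester, StudentID}, which is every attribute, so {CourseID, Credits} is a candidate key.
{CourseID, StudentID}⁺ = {Building, CourseID, Credits, Dept, Instructor, Office, Semester, StudentID}, which is every attribute, so {CourseID, StudentID} is a candidate key.
{CourseID, Dept, Office, Semester}⁺ = {Building, CourseID, Credits, Dept, Instructor, Office, Semester, StudentID}, which is every attribute, so {CourseID, Dept, Office, Semester} is a candidate key.
These are minimal and exhaustive — every other superkey contains one of them.

{CourseID, Credits}, {CourseID, Dept, Office, Semester}, {CourseID, StudentID}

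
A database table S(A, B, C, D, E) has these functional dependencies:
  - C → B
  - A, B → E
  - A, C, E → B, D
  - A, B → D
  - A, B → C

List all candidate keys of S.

{A, B}, {A, C}

No FD produces {A}, so it must be in every candidate key.
{A, B}⁺ = {A, B, C, D, E} — all of the relation — so {A, B} is a candidate key.
{A, C}⁺ = {A, B, C, D, E} — all of the relation — so {A, C} is a candidate key.
Any other superkey properly contains one of these, so there are no further candidate keys.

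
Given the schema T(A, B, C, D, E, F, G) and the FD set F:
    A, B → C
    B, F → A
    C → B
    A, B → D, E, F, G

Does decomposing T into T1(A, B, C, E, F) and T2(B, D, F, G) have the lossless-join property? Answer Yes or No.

T1 ∩ T2 = {B, F}; its closure under F is {A, B, C, D, E, F, G}.
Since T1 ⊆ {A, B, C, D, E, F, G}, the intersection is a superkey of T1; the decomposition is lossless.

Yes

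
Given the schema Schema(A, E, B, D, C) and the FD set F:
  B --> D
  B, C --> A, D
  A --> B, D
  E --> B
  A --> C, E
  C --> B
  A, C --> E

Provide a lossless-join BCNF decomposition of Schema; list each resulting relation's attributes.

{A, C, E}; {B, D}; {B, E}

Candidate keys of the original relation: {A}, {C}.
In {A, B, C, D, E}, {B} is not a superkey ({B}⁺ restricted to this set is {B, D}), so split on B --> D into {B, D} and {A, B, C, E}.
{B, D} is in BCNF.
In {A, B, C, E}, {E} is not a superkey ({E}⁺ restricted to this set is {B, E}), so split on E --> B into {B, E} and {A, C, E}.
{B, E} is in BCNF.
{A, C, E} is in BCNF.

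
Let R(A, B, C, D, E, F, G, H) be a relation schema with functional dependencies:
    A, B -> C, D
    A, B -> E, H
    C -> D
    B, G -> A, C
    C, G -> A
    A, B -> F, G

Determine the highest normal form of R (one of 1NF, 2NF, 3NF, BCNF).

Candidate keys: {A, B}, {B, G}. Prime attributes: {A, B, G}.
C -> D: {C}⁺ = {C, D}, which is not all of the attributes, so the left side is not a superkey — BCNF is violated.
C -> D determines the non-prime attribute {D} from a non-superkey — 3NF is violated.
Checking every proper subset of each key, none determines a non-prime attribute — 2NF is satisfied.

2NF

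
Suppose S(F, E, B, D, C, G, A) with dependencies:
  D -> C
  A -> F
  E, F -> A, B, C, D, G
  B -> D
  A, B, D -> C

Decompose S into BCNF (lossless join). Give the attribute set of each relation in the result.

{A, B, E, G}; {A, F}; {B, D}; {C, D}

Candidate keys of the original relation: {A, E}, {E, F}.
In {A, B, C, D, E, F, G}, {D} is not a superkey ({D}⁺ restricted to this set is {C, D}), so split on D -> C into {C, D} and {A, B, D, E, F, G}.
{C, D}: every determinant is a superkey — BCNF.
In {A, B, D, E, F, G}, {A} is not a superkey ({A}⁺ restricted to this set is {A, F}), so split on A -> F into {A, F} and {A, B, D, E, G}.
{A, F}: every determinant is a superkey — BCNF.
In {A, B, D, E, G}, {B} is not a superkey ({B}⁺ restricted to this set is {B, D}), so split on B -> D into {B, D} and {A, B, E, G}.
{B, D}: every determinant is a superkey — BCNF.
{A, B, E, G}: every determinant is a superkey — BCNF.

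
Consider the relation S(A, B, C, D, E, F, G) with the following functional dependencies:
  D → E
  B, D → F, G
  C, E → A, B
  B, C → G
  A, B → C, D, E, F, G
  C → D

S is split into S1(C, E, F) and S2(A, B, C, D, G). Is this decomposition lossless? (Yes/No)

The shared attributes are {C} and {C}⁺ = {A, B, C, D, E, F, G}.
Since S1 ⊆ {A, B, C, D, E, F, G}, the intersection is a superkey of S1; the decomposition is lossless.

Yes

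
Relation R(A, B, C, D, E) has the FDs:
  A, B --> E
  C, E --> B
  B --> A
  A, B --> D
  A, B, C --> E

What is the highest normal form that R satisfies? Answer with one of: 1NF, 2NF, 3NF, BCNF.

1NF

Candidate keys: {B, C}, {C, E}. Prime attributes: {B, C, E}.
A, B --> E: {A, B}⁺ = {A, B, D, E}, which is not all of the attributes, so the left side is not a superkey — BCNF is violated.
Because {A} is non-prime and the left side of B --> A is not a superkey, the relation is not in 3NF.
The proper key subset {B} of {B, C} determines non-prime {A, D}, so the relation is not even in 2NF.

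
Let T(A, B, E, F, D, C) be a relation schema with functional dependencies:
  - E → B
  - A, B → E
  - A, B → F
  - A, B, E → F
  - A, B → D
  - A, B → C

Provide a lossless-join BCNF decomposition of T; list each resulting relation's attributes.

{A, C, D, E, F}; {B, E}

Candidate keys of the original relation: {A, B}, {A, E}.
In {A, B, C, D, E, F}, {E} is not a superkey ({E}⁺ restricted to this set is {B, E}), so split on E → B into {B, E} and {A, C, D, E, F}.
{B, E} is in BCNF.
{A, C, D, E, F} is in BCNF.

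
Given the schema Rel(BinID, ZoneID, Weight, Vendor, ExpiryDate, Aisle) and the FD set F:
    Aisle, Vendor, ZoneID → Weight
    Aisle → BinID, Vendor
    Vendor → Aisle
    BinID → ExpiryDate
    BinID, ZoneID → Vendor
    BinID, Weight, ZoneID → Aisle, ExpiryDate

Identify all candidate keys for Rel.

{ZoneID} never appears on the right of any FD, so every key must include it.
{Aisle, ZoneID} is a candidate key since {Aisle, ZoneID}⁺ = {Aisle, BinID, ExpiryDate, Vendor, Weight, ZoneID} covers every attribute.
{BinID, ZoneID} is a candidate key since {BinID, ZoneID}⁺ = {Aisle, BinID, ExpiryDate, Vendor, Weight, ZoneID} covers every attribute.
{Vendor, ZoneID} is a candidate key since {Vendor, ZoneID}⁺ = {Aisle, BinID, ExpiryDate, Vendor, Weight, ZoneID} covers every attribute.
Any other superkey properly contains one of these, so there are no further candidate keys.

{Aisle, ZoneID}, {BinID, ZoneID}, {Vendor, ZoneID}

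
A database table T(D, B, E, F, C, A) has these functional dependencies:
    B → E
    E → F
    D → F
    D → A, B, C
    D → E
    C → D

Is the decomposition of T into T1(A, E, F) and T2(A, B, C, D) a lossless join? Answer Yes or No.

The shared attributes are {A} and {A}⁺ = {A}.
T1 ⊄ {A} and T2 ⊄ {A}, so the split is lossy.

No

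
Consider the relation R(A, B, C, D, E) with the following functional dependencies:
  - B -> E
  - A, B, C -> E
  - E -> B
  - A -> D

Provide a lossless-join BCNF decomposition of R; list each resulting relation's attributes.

{A, B, C}; {A, D}; {B, E}

Candidate keys of the original relation: {A, B, C}, {A, C, E}.
{A, B, C, D, E}: {B} determines {B, E} here but is not a superkey — split on B -> E, giving {B, E} and {A, B, C, D}.
{B, E} is in BCNF.
{A, B, C, D}: {A} determines {A, D} here but is not a superkey — split on A -> D, giving {A, D} and {A, B, C}.
{A, D} is in BCNF.
{A, B, C} is in BCNF.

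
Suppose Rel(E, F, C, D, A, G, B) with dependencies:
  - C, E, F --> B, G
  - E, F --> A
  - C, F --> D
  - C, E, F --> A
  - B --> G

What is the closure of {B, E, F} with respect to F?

Start with {B, E, F}.
E, F --> A applies; add {A} → now {A, B, E, F}.
B --> G applies; add {G} → now {A, B, E, F, G}.
No further FD applies.

{A, B, E, F, G}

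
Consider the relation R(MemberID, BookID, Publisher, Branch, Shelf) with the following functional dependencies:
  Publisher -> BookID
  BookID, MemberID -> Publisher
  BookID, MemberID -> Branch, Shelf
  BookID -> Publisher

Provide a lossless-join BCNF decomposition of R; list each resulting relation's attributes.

Candidate keys of the original relation: {BookID, MemberID}, {MemberID, Publisher}.
{BookID, Branch, MemberID, Publisher, Shelf}: {Publisher} determines {BookID, Publisher} here but is not a superkey — split on Publisher -> BookID, giving {BookID, Publisher} and {Branch, MemberID, Publisher, Shelf}.
{BookID, Publisher}: every determinant is a superkey — BCNF.
{Branch, MemberID, Publisher, Shelf}: every determinant is a superkey — BCNF.

{BookID, Publisher}; {Branch, MemberID, Publisher, Shelf}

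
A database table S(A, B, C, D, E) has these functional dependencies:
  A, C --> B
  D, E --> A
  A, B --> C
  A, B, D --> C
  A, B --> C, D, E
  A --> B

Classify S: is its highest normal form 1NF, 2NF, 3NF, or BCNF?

Candidate keys: {A}, {D, E}. Prime attributes: {A, D, E}.
The left-hand side of every FD is a superkey, so BCNF is satisfied.

BCNF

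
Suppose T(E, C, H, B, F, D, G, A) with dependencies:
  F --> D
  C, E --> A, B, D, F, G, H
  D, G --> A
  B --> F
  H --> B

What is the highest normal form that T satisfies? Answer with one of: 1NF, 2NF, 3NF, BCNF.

Candidate key: {C, E}. Prime attributes: {C, E}.
F --> D: {F}⁺ = {D, F}, which is not all of the attributes, so the left side is not a superkey — BCNF is violated.
F --> D determines the non-prime attribute {D} from a non-superkey — 3NF is violated.
Checking every proper subset of each key, none determines a non-prime attribute — 2NF is satisfied.

2NF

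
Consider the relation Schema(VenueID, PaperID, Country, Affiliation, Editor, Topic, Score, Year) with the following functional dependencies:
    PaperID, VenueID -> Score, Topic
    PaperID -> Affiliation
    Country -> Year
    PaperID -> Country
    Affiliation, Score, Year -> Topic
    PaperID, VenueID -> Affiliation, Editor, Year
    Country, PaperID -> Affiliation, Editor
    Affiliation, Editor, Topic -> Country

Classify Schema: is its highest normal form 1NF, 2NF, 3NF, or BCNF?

1NF

Candidate key: {PaperID, VenueID}. Prime attributes: {PaperID, VenueID}.
PaperID -> Affiliation: {PaperID}⁺ = {Affiliation, Country, Editor, PaperID, Year}, which is not all of the attributes, so the left side is not a superkey — BCNF is violated.
PaperID -> Affiliation determines the non-prime attribute {Affiliation} from a non-superkey — 3NF is violated.
Since {PaperID} ⊂ {PaperID, VenueID} and {PaperID}⁺ ⊇ {Affiliation, Country, Editor, Year} with {Affiliation, Country, Editor, Year} non-prime, there is a partial dependency; 2NF fails.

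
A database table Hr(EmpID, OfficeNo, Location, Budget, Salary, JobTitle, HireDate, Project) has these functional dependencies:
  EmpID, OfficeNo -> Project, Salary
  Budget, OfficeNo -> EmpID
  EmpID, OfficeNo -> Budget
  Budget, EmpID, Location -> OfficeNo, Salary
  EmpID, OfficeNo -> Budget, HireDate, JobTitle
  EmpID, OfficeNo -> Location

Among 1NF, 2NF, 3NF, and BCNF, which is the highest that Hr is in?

Candidate keys: {Budget, EmpID, Location}, {Budget, OfficeNo}, {EmpID, OfficeNo}. Prime attributes: {Budget, EmpID, Location, OfficeNo}.
Every FD has a superkey on the left, so the relation is in BCNF.

BCNF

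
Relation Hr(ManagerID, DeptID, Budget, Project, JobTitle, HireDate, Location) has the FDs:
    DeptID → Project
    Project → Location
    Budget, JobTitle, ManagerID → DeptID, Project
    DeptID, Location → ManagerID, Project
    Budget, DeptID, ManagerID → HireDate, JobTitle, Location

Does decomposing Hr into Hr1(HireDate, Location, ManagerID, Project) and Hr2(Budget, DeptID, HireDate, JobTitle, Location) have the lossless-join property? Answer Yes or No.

No

Common attributes: {HireDate, Location}; their closure is {HireDate, Location}.
Hr1 ⊄ {HireDate, Location} and Hr2 ⊄ {HireDate, Location}, so the split is lossy.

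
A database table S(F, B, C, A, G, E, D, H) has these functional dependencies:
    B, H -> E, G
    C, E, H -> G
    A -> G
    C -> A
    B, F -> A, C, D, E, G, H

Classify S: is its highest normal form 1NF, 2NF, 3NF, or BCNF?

2NF

Candidate key: {B, F}. Prime attributes: {B, F}.
For B, H -> E, G we have {B, H}⁺ = {B, E, G, H}; {B, H} is not a superkey, so BCNF fails.
B, H -> E, G has non-prime {E, G} on the right and a non-superkey on the left, so 3NF fails.
No non-prime attribute depends on a proper subset of any candidate key, so 2NF holds.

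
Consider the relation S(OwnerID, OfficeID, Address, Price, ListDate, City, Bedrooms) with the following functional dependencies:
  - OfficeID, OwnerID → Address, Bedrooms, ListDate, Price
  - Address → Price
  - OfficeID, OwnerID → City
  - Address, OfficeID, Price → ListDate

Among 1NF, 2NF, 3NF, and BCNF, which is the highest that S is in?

Candidate key: {OfficeID, OwnerID}. Prime attributes: {OfficeID, OwnerID}.
Address → Price: {Address}⁺ = {Address, Price}, which is not all of the attributes, so the left side is not a superkey — BCNF is violated.
Address → Price has non-prime {Price} on the right and a non-superkey on the left, so 3NF fails.
No non-prime attribute depends on a proper subset of any candidate key, so 2NF holds.

2NF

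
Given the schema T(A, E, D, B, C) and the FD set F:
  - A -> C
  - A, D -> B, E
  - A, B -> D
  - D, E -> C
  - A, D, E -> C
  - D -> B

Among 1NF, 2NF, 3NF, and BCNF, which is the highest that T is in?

1NF

Candidate keys: {A, B}, {A, D}. Prime attributes: {A, B, D}.
A -> C: {A}⁺ = {A, C}, which is not all of the attributes, so the left side is not a superkey — BCNF is violated.
A -> C determines the non-prime attribute {C} from a non-superkey — 3NF is violated.
{A} is a proper subset of the key {A, B}, and {A}⁺ contains the non-prime attribute {C} — a partial dependency, so 2NF is violated.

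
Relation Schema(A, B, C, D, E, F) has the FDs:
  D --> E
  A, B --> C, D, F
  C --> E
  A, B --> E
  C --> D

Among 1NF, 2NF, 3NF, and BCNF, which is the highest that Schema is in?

Candidate key: {A, B}. Prime attributes: {A, B}.
D --> E: {D}⁺ = {D, E}, which is not all of the attributes, so the left side is not a superkey — BCNF is violated.
Because {E} is non-prime and the left side of D --> E is not a superkey, the relation is not in 3NF.
No non-prime attribute depends on a proper subset of any candidate key, so 2NF holds.

2NF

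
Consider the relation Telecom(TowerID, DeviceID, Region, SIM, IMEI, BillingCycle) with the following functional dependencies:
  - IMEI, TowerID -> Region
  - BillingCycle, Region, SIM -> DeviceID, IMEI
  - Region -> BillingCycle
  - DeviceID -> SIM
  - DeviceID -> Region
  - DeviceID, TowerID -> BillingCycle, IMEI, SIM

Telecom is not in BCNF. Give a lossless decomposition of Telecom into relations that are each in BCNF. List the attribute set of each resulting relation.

Candidate keys of the original relation: {DeviceID, TowerID}, {IMEI, SIM, TowerID}, {Region, SIM, TowerID}.
{BillingCycle, DeviceID, IMEI, Region, SIM, TowerID}: {IMEI, TowerID} determines {BillingCycle, IMEI, Region, TowerID} here but is not a superkey — split on IMEI, TowerID -> BillingCycle, Region, giving {BillingCycle, IMEI, Region, TowerID} and {DeviceID, IMEI, SIM, TowerID}.
{BillingCycle, IMEI, Region, TowerID}: {Region} determines {BillingCycle, Region} here but is not a superkey — split on Region -> BillingCycle, giving {BillingCycle, Region} and {IMEI, Region, TowerID}.
{BillingCycle, Region} has no BCNF violation.
{IMEI, Region, TowerID} has no BCNF violation.
{DeviceID, IMEI, SIM, TowerID}: {DeviceID} determines {DeviceID, IMEI, SIM} here but is not a superkey — split on DeviceID -> IMEI, SIM, giving {DeviceID, IMEI, SIM} and {DeviceID, TowerID}.
{DeviceID, IMEI, SIM} has no BCNF violation.
{DeviceID, TowerID} has no BCNF violation.

{BillingCycle, Region}; {DeviceID, IMEI, SIM}; {DeviceID, TowerID}; {IMEI, Region, TowerID}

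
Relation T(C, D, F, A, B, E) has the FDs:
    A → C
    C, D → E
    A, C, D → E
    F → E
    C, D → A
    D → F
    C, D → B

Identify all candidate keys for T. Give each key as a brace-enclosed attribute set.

No FD produces {D}, so it must be in every candidate key.
{A, D}⁺ = {A, B, C, D, E, F}, which is every attribute, so {A, D} is a candidate key.
{C, D}⁺ = {A, B, C, D, E, F}, which is every attribute, so {C, D} is a candidate key.
Any other superkey properly contains one of these, so there are no further candidate keys.

{A, D}, {C, D}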